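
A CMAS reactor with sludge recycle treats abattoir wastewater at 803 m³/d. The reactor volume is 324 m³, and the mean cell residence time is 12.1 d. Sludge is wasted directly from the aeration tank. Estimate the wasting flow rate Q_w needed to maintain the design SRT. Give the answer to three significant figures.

Q_w ≈ 26.8 m³/d

Wasting from the aeration tank: Q_w = V / θ_c = 324.0 / 12.1 = 26.78 m³/d.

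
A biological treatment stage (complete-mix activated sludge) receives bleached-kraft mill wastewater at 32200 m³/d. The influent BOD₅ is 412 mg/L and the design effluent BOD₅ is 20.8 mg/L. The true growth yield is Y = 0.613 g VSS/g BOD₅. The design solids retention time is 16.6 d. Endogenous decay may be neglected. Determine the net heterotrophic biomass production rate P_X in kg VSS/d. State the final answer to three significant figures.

With endogenous decay neglected, the observed yield equals the true yield: Y_obs = Y = 0.613 g VSS/g BOD₅.
Mass of BOD₅ removed per day: Q(S₀ − S) = 32200 × 391.2 g/m³ = 12597 kg/d.
P_X = Y_obs · Q(S₀ − S) = 0.6130 × 12597 = 7722 kg VSS/d.

P_X ≈ 7720 kg VSS/d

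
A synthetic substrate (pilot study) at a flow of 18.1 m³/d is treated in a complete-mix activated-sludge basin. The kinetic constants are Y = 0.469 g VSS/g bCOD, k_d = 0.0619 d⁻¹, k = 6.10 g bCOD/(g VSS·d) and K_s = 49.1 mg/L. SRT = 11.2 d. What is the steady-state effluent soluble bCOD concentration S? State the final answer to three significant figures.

From the Monod/SRT balance for a CMAS, S = K_s·(1+k_d θ_c)/[θ_c·(Y k − k_d) − 1] = 49.1 × (1 + 0.0619 × 11.2) / [11.2 × (0.469 × 6.10 − 0.0619) − 1] = 83.14 / 30.35 = 2.739 mg/L.

S ≈ 2.74 mg/L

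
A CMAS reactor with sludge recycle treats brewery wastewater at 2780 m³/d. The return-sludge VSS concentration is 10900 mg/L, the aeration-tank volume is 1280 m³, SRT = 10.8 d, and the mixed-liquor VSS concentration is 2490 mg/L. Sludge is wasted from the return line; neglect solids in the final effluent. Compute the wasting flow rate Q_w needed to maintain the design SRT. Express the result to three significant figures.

Q_w ≈ 27.1 m³/d

Q_w = (V·X)/(θ_c X_r) = 1280 × 2490 / (10.8 × 10900) = 27.07 m³/d.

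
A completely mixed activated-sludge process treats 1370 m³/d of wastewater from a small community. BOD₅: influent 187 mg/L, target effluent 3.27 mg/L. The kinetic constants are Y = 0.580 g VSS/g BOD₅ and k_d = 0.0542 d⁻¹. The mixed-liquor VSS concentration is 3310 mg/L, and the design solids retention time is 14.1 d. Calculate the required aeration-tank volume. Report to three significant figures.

V ≈ 353 m³

Rearranging the biomass balance for a CMAS with decay, V = Y·Q·ΔS·θ_c / [X·(1+k_d θ_c)] = 0.580 × 1370 × (187 − 3.27) × 14.1 / [3310 × (1 + 0.0542 × 14.1)] = 2.06×10^6 / 5840 = 352.5 m³.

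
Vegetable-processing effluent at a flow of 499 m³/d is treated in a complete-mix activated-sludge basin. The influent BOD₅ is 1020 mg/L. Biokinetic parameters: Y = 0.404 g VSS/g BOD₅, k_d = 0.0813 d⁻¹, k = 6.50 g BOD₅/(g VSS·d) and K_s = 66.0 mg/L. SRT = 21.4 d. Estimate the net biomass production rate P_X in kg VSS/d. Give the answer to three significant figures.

Effluent substrate depends only on kinetics and SRT: S = K_s(1 + k_d θ_c) / [θ_c(Yk − k_d) − 1] = 66.0 × (1 + 0.0813 × 21.4) / [21.4 × (0.404 × 6.50 − 0.0813) − 1] = 180.8 / 53.46 = 3.383 mg/L.
Correct the yield for decay: Y_obs = Y/(1 + k_d θ_c) = 0.404 / (1 + 0.0813 × 21.4) = 0.404 / 2.740 = 0.1475.
Substrate removed = Q·(S₀ − S) = 499 m³/d × (1020 − 3.38) g/m³ = 5.07×10^5 g/d = 507.3 kg/d.
P_X = Y_obs · Q(S₀ − S) = 0.1475 × 507.3 = 74.80 kg VSS/d.

P_X ≈ 74.8 kg VSS/d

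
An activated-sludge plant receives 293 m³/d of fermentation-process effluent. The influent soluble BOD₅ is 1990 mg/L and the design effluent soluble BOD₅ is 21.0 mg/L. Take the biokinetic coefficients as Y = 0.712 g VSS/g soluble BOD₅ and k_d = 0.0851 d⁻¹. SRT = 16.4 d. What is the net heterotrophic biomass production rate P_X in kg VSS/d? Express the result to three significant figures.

Y_obs = Y / (1 + k_d θ_c) = 0.712 / (1 + 0.0851 × 16.4) = 0.712 / 2.396 = 0.2972.
Mass of soluble BOD₅ removed per day: Q(S₀ − S) = 293 × 1969 g/m³ = 576.9 kg/d.
Net biomass production P_X = Y_obs × Q·(S₀ − S) = 0.2972 × 576.9 = 171.5 kg VSS/d.

P_X ≈ 171 kg VSS/d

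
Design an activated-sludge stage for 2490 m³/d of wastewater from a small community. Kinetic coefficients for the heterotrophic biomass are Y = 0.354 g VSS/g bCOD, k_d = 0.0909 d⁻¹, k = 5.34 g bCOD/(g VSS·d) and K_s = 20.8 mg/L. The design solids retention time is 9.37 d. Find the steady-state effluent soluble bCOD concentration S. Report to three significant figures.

S ≈ 2.43 mg/L

From the Monod/SRT balance for a CMAS, S = K_s·(1+k_d θ_c)/[θ_c·(Y k − k_d) − 1] = 20.8 × (1 + 0.0909 × 9.37) / [9.37 × (0.354 × 5.34 − 0.0909) − 1] = 38.52 / 15.86 = 2.428 mg/L.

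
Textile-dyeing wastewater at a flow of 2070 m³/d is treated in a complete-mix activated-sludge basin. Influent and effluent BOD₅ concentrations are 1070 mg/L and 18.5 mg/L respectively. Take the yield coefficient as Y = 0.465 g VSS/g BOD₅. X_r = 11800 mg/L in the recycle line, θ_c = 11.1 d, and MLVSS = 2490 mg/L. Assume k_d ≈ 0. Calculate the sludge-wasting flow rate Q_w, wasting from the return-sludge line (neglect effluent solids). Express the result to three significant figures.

Biomass mass balance (decay neglected): V·X = Y·Q·(S₀ − S)·θ_c, so V = 0.465 × 2070 × (1070 − 18.5) × 11.1 / 2490 = 4512 m³.
θ_c = V·X/(Q_w·X_r) when wasting from the recycle, so Q_w = V·X/(θ_c·X_r) = 4512 × 2490 / (11.1 × 11800) = 85.77 m³/d.

Q_w ≈ 85.8 m³/d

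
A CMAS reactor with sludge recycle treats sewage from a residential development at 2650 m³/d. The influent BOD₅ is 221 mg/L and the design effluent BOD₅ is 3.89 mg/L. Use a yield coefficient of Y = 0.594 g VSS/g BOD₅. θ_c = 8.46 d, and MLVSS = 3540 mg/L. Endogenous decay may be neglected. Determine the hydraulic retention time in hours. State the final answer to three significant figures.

Biomass mass balance (decay neglected): V·X = Y·Q·(S₀ − S)·θ_c, so V = 0.594 × 2650 × (221 − 3.89) × 8.46 / 3540 = 816.7 m³.
HRT = V/Q = 816.7 m³ / 2650 m³·d⁻¹ = 0.3082 d × 24 = 7.397 h.

τ ≈ 7.40 h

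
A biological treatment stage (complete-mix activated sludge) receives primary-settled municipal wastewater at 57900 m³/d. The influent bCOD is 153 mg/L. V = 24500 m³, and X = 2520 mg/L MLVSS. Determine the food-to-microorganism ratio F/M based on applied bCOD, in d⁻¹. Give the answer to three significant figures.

Food-to-microorganism ratio F/M = Q S₀ / (V X) = 57900 × 153 / (24500 × 2520) = 0.1435 d⁻¹.

F/M ≈ 0.143 d⁻¹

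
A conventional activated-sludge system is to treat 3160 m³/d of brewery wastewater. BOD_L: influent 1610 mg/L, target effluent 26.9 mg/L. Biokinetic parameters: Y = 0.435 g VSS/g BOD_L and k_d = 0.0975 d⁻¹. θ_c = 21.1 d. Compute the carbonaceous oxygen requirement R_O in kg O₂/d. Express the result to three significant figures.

Observed yield with endogenous decay: Y_obs = Y / (1 + k_d·θ_c) = 0.435 / (1 + 0.0975 × 21.1) = 0.435 / 3.057 = 0.1423 g VSS/g BOD_L.
ΔS = 1610 − 26.9 = 1583 mg/L, so the substrate removal rate is 3160 × 1583/1000 = 5003 kg BOD_L/d.
Biomass synthesised: P_X = Y_obs × 5003 = 711.8 kg VSS/d.
Carbonaceous O₂ demand = substrate oxidised − cell-mass equivalent = 5003 − 1.42 × 711.8 = 3992 kg O₂/d.

R_O ≈ 3990 kg O₂/d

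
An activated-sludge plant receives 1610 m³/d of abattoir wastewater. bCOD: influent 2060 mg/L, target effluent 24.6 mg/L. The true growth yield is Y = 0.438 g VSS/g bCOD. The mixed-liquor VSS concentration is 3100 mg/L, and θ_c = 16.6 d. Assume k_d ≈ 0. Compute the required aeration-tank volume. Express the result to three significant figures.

V ≈ 7690 m³

Biomass mass balance (decay neglected): V·X = Y·Q·(S₀ − S)·θ_c, so V = 0.438 × 1610 × (2060 − 24.6) × 16.6 / 3100 = 7686 m³.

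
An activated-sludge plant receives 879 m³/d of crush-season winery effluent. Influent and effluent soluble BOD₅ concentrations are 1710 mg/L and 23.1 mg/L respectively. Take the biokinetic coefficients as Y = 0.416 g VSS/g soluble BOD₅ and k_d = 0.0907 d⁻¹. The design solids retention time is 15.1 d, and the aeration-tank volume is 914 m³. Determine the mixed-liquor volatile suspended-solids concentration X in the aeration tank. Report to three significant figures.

X = Y·Q·ΔS·θ_c / [V·(1 + k_d θ_c)] = 0.416 × 879 × (1710 − 23.1) × 15.1 / [914 × (1 + 0.0907 × 15.1)] = 4301 mg/L.

X ≈ 4300 mg/L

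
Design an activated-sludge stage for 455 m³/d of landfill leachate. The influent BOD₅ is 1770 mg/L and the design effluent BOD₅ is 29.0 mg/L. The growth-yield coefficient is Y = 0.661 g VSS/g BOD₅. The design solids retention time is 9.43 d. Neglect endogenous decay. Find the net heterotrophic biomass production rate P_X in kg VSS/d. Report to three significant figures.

Since k_d ≈ 0, Y_obs = Y = 0.661 g VSS/g BOD₅.
Mass of BOD₅ removed per day: Q(S₀ − S) = 455 × 1741 g/m³ = 792.2 kg/d.
Biomass produced: P_X = Y_obs·Q·ΔS = 0.6610 × 792.2 ≈ 523.6 kg VSS/d.

P_X ≈ 524 kg VSS/d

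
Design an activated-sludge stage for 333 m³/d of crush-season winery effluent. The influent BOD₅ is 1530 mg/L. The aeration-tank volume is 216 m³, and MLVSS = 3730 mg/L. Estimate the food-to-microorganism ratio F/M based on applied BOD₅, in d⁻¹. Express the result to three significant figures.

F/M ≈ 0.632 d⁻¹

F/M = applied load / biomass = Q·S₀/(V·X) = 333 × 1530 / (216.0 × 3730) = 0.6324 d⁻¹.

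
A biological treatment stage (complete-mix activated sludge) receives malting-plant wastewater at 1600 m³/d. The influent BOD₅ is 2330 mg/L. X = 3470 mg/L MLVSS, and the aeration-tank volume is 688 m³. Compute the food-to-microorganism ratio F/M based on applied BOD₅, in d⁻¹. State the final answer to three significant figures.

F/M ≈ 1.56 d⁻¹

Food-to-microorganism ratio F/M = Q S₀ / (V X) = 1600 × 2330 / (688.0 × 3470) = 1.562 d⁻¹.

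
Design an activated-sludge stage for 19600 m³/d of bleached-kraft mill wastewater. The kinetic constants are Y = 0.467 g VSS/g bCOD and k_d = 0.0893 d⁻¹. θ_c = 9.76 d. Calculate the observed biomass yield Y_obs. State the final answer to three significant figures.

Y_obs ≈ 0.250 g VSS/g bCOD

Observed yield with endogenous decay: Y_obs = Y / (1 + k_d·θ_c) = 0.467 / (1 + 0.0893 × 9.76) = 0.467 / 1.872 = 0.2495 g VSS/g bCOD.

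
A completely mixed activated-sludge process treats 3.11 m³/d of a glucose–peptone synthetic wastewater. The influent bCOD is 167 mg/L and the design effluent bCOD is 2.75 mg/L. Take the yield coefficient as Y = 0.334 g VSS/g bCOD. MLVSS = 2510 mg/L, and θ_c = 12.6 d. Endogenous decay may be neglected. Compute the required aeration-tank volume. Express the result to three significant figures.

V ≈ 0.856 m³

V·X = Y·Q·ΔS·θ_c gives V = 0.334 × 3.11 × (167 − 2.75) × 12.6 / 2510 = 0.8565 m³.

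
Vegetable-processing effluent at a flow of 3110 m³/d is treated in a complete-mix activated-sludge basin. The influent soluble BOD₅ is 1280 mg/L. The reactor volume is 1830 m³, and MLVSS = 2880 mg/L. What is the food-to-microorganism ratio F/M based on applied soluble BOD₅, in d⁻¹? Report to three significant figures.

F/M ≈ 0.755 d⁻¹

F/M = Q·S₀ / (V·X) = 3110 × 1280 / (1830 × 2880) = 0.7553 g soluble BOD₅·(g VSS·d)⁻¹.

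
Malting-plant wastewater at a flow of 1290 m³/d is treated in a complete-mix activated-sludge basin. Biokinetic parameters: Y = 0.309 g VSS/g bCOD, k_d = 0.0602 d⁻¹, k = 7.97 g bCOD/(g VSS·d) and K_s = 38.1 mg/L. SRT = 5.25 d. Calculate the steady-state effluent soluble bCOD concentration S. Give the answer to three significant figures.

S ≈ 4.32 mg/L

Effluent substrate depends only on kinetics and SRT: S = K_s(1 + k_d θ_c) / [θ_c(Yk − k_d) − 1] = 38.1 × (1 + 0.0602 × 5.25) / [5.25 × (0.309 × 7.97 − 0.0602) − 1] = 50.14 / 11.61 = 4.318 mg/L.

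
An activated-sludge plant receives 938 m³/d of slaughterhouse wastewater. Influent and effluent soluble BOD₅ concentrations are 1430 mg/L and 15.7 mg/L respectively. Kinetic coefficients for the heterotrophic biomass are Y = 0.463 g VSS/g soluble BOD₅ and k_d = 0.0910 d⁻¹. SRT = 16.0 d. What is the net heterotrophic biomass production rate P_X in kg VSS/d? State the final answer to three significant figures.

Observed yield with endogenous decay: Y_obs = Y / (1 + k_d·θ_c) = 0.463 / (1 + 0.0910 × 16.0) = 0.463 / 2.456 = 0.1885 g VSS/g soluble BOD₅.
ΔS = 1430 − 15.7 = 1414 mg/L, so the substrate removal rate is 938 × 1414/1000 = 1327 kg soluble BOD₅/d.
P_X = Y_obs · Q(S₀ − S) = 0.1885 × 1327 = 250.1 kg VSS/d.

P_X ≈ 250 kg VSS/d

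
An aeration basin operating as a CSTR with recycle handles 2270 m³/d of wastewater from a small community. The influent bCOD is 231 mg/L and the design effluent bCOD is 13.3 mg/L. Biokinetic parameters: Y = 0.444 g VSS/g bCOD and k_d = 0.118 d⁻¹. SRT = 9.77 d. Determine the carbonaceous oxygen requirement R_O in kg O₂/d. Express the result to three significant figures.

Y_obs = Y / (1 + k_d θ_c) = 0.444 / (1 + 0.118 × 9.77) = 0.444 / 2.153 = 0.2062.
ΔS = 231 − 13.3 = 217.7 mg/L, so the substrate removal rate is 2270 × 217.7/1000 = 494.2 kg bCOD/d.
Net sludge production P_X = 0.2062 × 494.2 = 101.9 kg VSS/d.
R_O = Q·ΔS − 1.42 P_X = 494.2 − 144.7 = 349.5 kg O₂/d.

R_O ≈ 349 kg O₂/d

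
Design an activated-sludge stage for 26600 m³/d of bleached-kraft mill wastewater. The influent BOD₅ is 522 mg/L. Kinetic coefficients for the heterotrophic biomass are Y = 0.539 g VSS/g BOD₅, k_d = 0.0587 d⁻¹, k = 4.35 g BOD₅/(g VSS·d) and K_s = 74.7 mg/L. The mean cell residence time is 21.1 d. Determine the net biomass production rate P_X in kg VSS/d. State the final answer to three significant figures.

Effluent substrate depends only on kinetics and SRT: S = K_s(1 + k_d θ_c) / [θ_c(Yk − k_d) − 1] = 74.7 × (1 + 0.0587 × 21.1) / [21.1 × (0.539 × 4.35 − 0.0587) − 1] = 167.2 / 47.23 = 3.540 mg/L.
Correct the yield for decay: Y_obs = Y/(1 + k_d θ_c) = 0.539 / (1 + 0.0587 × 21.1) = 0.539 / 2.239 = 0.2408.
Q·(S₀ − S) = 26600 × (522 − 3.54) × 10⁻³ = 13791 kg/d removed.
P_X = Y_obs · Q(S₀ − S) = 0.2408 × 13791 = 3321 kg VSS/d.

P_X ≈ 3320 kg VSS/d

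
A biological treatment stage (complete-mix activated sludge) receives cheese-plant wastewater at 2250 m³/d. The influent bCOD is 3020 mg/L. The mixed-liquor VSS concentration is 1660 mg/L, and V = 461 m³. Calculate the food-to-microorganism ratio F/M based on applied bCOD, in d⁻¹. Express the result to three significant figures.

F/M = Q·S₀ / (V·X) = 2250 × 3020 / (461.0 × 1660) = 8.879 g bCOD·(g VSS·d)⁻¹.

F/M ≈ 8.88 d⁻¹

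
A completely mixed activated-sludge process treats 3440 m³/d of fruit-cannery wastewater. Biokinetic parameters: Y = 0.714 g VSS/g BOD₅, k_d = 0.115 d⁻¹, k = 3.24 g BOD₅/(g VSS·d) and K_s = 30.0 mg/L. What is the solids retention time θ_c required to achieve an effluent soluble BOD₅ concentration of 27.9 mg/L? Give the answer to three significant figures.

θ_c ≈ 1.00 d

At the target effluent, Y k S/(K_s+S) = 0.714×3.24×27.9/57.90 = 1.115 d⁻¹.
Then 1/θ_c = μ − k_d = 1.115 − 0.115 = 0.9997 d⁻¹, giving θ_c = 1.000 d.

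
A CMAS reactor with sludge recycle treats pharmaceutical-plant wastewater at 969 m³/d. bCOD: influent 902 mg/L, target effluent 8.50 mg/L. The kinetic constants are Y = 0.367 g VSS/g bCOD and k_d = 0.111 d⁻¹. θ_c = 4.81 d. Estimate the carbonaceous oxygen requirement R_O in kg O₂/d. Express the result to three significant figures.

The observed yield is Y_obs = Y/(1 + k_d·θ_c) = 0.367 / (1 + 0.111 × 4.81) = 0.367 / 1.534 = 0.2393 g VSS per g bCOD removed.
Mass of bCOD removed per day: Q(S₀ − S) = 969 × 893.5 g/m³ = 865.8 kg/d.
Net sludge production P_X = 0.2393 × 865.8 = 207.1 kg VSS/d.
R_O = Q·ΔS − 1.42 P_X = 865.8 − 294.2 = 571.6 kg O₂/d.

R_O ≈ 572 kg O₂/d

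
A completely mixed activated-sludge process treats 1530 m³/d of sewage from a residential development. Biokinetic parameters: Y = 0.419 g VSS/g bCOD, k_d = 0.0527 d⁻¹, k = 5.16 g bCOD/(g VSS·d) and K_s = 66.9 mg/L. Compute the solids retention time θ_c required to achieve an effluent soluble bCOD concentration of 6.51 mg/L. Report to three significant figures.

From 1/θ_c = Y·k·S/(K_s + S) − k_d: Y·k·S/(K_s+S) = 0.419 × 5.16 × 6.51 / (66.9 + 6.51) = 0.1917 d⁻¹.
Then 1/θ_c = μ − k_d = 0.1917 − 0.0527 = 0.1390 d⁻¹, giving θ_c = 7.193 d.

θ_c ≈ 7.19 d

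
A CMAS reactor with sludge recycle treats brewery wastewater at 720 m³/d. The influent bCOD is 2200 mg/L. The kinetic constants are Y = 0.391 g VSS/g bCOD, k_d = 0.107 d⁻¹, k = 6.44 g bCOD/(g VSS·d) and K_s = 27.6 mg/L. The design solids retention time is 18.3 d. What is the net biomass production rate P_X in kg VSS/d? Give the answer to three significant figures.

P_X ≈ 209 kg VSS/d

From the Monod/SRT balance for a CMAS, S = K_s·(1+k_d θ_c)/[θ_c·(Y k − k_d) − 1] = 27.6 × (1 + 0.107 × 18.3) / [18.3 × (0.391 × 6.44 − 0.107) − 1] = 81.64 / 43.12 = 1.893 mg/L.
Correct the yield for decay: Y_obs = Y/(1 + k_d θ_c) = 0.391 / (1 + 0.107 × 18.3) = 0.391 / 2.958 = 0.1322.
Mass of bCOD removed per day: Q(S₀ − S) = 720 × 2198 g/m³ = 1583 kg/d.
Biomass produced: P_X = Y_obs·Q·ΔS = 0.1322 × 1583 ≈ 209.2 kg VSS/d.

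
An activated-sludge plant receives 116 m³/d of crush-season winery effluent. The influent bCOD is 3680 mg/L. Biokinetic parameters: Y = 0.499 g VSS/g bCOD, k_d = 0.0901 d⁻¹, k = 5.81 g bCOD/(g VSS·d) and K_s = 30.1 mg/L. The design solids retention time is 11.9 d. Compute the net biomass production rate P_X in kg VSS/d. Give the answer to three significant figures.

Effluent substrate depends only on kinetics and SRT: S = K_s(1 + k_d θ_c) / [θ_c(Yk − k_d) − 1] = 30.1 × (1 + 0.0901 × 11.9) / [11.9 × (0.499 × 5.81 − 0.0901) − 1] = 62.37 / 32.43 = 1.923 mg/L.
The observed yield is Y_obs = Y/(1 + k_d·θ_c) = 0.499 / (1 + 0.0901 × 11.9) = 0.499 / 2.072 = 0.2408 g VSS per g bCOD removed.
Substrate removed = Q·(S₀ − S) = 116 m³/d × (3680 − 1.92) g/m³ = 4.27×10^5 g/d = 426.7 kg/d.
Net biomass production P_X = Y_obs × Q·(S₀ − S) = 0.2408 × 426.7 = 102.7 kg VSS/d.

P_X ≈ 103 kg VSS/d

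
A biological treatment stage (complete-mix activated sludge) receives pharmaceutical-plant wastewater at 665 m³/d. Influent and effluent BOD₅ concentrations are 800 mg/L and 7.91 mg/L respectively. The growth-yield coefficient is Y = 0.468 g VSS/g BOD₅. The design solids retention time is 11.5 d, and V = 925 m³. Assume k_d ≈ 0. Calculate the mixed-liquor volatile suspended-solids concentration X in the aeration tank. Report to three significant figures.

From V·X = Y·Q·(S₀ − S)·θ_c (decay neglected): X = 0.468 × 665 × (800 − 7.91) × 11.5 / 925 = 3065 mg/L.

X ≈ 3060 mg/L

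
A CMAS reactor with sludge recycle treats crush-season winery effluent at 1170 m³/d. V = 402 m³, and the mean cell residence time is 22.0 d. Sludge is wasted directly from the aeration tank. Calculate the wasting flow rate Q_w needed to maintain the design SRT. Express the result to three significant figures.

Q_w ≈ 18.3 m³/d

With mixed-liquor wasting, θ_c = V/Q_w, so Q_w = V/θ_c = 402.0/22.0 = 18.27 m³/d.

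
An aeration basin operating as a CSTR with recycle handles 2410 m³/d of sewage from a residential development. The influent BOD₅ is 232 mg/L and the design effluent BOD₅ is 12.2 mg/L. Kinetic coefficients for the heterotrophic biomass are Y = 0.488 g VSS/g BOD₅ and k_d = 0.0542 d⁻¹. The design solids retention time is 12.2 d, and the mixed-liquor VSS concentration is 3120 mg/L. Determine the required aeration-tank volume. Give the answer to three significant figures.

Steady-state biomass mass balance: V·X·(1 + k_d·θ_c) = Y·Q·(S₀ − S)·θ_c, so V = 0.488 × 2410 × (232 − 12.2) × 12.2 / [3120 × (1 + 0.0542 × 12.2)] = 3.15×10^6 / 5183 = 608.5 m³.

V ≈ 608 m³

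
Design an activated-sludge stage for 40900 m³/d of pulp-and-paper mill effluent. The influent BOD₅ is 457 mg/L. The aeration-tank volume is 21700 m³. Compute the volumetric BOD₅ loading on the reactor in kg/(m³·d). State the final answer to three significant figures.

L_v = Q S₀ / V = 40900 × 457 × 10⁻³ / 21700 = 0.8614 kg/(m³·d).

L_v ≈ 0.861 kg BOD₅/(m³·d)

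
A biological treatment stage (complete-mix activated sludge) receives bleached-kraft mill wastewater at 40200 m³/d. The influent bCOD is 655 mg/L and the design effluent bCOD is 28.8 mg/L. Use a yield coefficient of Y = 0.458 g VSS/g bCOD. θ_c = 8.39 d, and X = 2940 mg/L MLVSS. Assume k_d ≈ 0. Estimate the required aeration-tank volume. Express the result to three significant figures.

V·X = Y·Q·ΔS·θ_c gives V = 0.458 × 40200 × (655 − 28.8) × 8.39 / 2940 = 32902 m³.

V ≈ 32900 m³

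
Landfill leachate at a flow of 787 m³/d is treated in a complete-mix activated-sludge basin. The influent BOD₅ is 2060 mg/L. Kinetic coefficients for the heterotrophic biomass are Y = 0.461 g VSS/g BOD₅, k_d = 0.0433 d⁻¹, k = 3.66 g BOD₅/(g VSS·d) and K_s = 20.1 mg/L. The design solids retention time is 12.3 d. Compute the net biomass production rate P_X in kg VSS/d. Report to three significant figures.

P_X ≈ 487 kg VSS/d

From the Monod/SRT balance for a CMAS, S = K_s·(1+k_d θ_c)/[θ_c·(Y k − k_d) − 1] = 20.1 × (1 + 0.0433 × 12.3) / [12.3 × (0.461 × 3.66 − 0.0433) − 1] = 30.81 / 19.22 = 1.603 mg/L.
The observed yield is Y_obs = Y/(1 + k_d·θ_c) = 0.461 / (1 + 0.0433 × 12.3) = 0.461 / 1.533 = 0.3008 g VSS per g BOD₅ removed.
Q·(S₀ − S) = 787 × (2060 − 1.60) × 10⁻³ = 1620 kg/d removed.
P_X = Y_obs · Q(S₀ − S) = 0.3008 × 1620 = 487.3 kg VSS/d.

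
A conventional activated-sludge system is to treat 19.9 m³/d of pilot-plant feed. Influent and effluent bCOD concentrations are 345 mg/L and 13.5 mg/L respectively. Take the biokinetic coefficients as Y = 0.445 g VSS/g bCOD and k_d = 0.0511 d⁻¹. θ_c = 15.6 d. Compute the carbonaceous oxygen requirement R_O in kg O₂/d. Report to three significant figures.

R_O ≈ 4.28 kg O₂/d

Observed yield with endogenous decay: Y_obs = Y / (1 + k_d·θ_c) = 0.445 / (1 + 0.0511 × 15.6) = 0.445 / 1.797 = 0.2476 g VSS/g bCOD.
Mass of bCOD removed per day: Q(S₀ − S) = 19.9 × 331.5 g/m³ = 6.597 kg/d.
P_X = Y_obs·Q·(S₀ − S) = 0.2476 × 6.597 = 1.633 kg VSS/d.
R_O = Q·(S₀ − S) − 1.42·P_X = 6.597 − 1.42 × 1.633 = 4.277 kg O₂/d.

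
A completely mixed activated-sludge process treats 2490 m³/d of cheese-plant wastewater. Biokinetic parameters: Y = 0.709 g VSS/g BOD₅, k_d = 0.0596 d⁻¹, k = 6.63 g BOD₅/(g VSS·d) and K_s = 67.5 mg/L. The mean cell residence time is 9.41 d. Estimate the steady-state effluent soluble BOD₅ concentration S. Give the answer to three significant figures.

Effluent substrate depends only on kinetics and SRT: S = K_s(1 + k_d θ_c) / [θ_c(Yk − k_d) − 1] = 67.5 × (1 + 0.0596 × 9.41) / [9.41 × (0.709 × 6.63 − 0.0596) − 1] = 105.4 / 42.67 = 2.469 mg/L.

S ≈ 2.47 mg/L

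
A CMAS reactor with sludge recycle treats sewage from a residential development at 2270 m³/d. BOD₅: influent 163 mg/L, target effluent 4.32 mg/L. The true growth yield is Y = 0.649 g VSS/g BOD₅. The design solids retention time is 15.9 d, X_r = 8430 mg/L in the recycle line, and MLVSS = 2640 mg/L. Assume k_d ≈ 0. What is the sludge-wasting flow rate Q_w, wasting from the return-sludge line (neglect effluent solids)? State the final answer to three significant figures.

Biomass mass balance (decay neglected): V·X = Y·Q·(S₀ − S)·θ_c, so V = 0.649 × 2270 × (163 − 4.32) × 15.9 / 2640 = 1408 m³.
Q_w = (V·X)/(θ_c X_r) = 1408 × 2640 / (15.9 × 8430) = 27.73 m³/d.

Q_w ≈ 27.7 m³/d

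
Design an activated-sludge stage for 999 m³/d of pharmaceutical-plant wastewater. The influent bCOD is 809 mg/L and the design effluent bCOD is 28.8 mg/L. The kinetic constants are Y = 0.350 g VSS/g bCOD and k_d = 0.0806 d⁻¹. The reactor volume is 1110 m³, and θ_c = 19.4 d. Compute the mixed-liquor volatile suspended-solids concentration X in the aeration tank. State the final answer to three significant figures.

From V·X·(1 + k_d·θ_c) = Y·Q·(S₀ − S)·θ_c: X = 0.350 × 999 × (809 − 28.8) × 19.4 / [1110 × (1 + 0.0806 × 19.4)] = 1860 mg/L.

X ≈ 1860 mg/L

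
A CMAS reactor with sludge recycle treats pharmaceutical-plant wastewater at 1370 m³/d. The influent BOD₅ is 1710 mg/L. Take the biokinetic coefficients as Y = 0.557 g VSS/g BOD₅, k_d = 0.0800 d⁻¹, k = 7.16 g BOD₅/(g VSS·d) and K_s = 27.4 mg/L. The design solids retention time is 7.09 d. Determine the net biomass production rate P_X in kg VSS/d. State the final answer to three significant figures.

P_X ≈ 832 kg VSS/d

From the Monod/SRT balance for a CMAS, S = K_s·(1+k_d θ_c)/[θ_c·(Y k − k_d) − 1] = 27.4 × (1 + 0.0800 × 7.09) / [7.09 × (0.557 × 7.16 − 0.0800) − 1] = 42.94 / 26.71 = 1.608 mg/L.
The observed yield is Y_obs = Y/(1 + k_d·θ_c) = 0.557 / (1 + 0.0800 × 7.09) = 0.557 / 1.567 = 0.3554 g VSS per g BOD₅ removed.
Substrate removed = Q·(S₀ − S) = 1370 m³/d × (1710 − 1.61) g/m³ = 2.34×10^6 g/d = 2340 kg/d.
So the net sludge growth is P_X = 0.3554 × 2340 = 831.8 kg VSS/d.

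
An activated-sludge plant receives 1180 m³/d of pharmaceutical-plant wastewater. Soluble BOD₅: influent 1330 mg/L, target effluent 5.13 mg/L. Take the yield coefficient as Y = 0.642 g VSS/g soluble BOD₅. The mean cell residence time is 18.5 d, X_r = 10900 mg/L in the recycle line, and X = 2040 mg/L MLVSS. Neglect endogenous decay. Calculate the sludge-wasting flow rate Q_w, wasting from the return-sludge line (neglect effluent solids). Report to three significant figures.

V·X = Y·Q·ΔS·θ_c gives V = 0.642 × 1180 × (1330 − 5.13) × 18.5 / 2040 = 9102 m³.
θ_c = V·X/(Q_w·X_r) when wasting from the recycle, so Q_w = V·X/(θ_c·X_r) = 9102 × 2040 / (18.5 × 10900) = 92.08 m³/d.

Q_w ≈ 92.1 m³/d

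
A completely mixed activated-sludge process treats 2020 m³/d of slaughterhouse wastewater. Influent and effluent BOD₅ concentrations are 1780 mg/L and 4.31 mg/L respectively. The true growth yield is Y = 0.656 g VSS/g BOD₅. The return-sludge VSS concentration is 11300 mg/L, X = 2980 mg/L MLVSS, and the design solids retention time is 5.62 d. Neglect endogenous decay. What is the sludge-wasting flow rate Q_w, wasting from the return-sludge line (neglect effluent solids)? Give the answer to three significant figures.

Q_w ≈ 208 m³/d

With k_d = 0 the design equation reduces to V = Y Q (S₀−S) θ_c / X = 0.656 × 2020 × (1780 − 4.31) × 5.62 / 2980 = 4438 m³.
θ_c = V·X/(Q_w·X_r) when wasting from the recycle, so Q_w = V·X/(θ_c·X_r) = 4438 × 2980 / (5.62 × 11300) = 208.2 m³/d.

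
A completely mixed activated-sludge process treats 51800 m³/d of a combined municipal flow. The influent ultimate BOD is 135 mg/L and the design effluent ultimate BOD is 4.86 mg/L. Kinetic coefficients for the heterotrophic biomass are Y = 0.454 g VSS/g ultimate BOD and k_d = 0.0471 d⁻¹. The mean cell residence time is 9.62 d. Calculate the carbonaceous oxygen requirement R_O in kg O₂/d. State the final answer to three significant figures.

Correct the yield for decay: Y_obs = Y/(1 + k_d θ_c) = 0.454 / (1 + 0.0471 × 9.62) = 0.454 / 1.453 = 0.3124.
Mass of ultimate BOD removed per day: Q(S₀ − S) = 51800 × 130.1 g/m³ = 6741 kg/d.
P_X = Y_obs·Q·(S₀ − S) = 0.3124 × 6741 = 2106 kg VSS/d.
R_O = Q·(S₀ − S) − 1.42·P_X = 6741 − 1.42 × 2106 = 3750 kg O₂/d.

R_O ≈ 3750 kg O₂/d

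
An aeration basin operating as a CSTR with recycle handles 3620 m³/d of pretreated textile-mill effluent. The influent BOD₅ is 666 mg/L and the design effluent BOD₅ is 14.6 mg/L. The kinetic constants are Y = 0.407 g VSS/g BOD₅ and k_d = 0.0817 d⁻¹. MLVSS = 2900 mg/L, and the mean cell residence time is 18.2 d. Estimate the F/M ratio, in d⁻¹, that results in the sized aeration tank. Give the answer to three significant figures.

F/M ≈ 0.343 d⁻¹

Steady-state biomass mass balance: V·X·(1 + k_d·θ_c) = Y·Q·(S₀ − S)·θ_c, so V = 0.407 × 3620 × (666 − 14.6) × 18.2 / [2900 × (1 + 0.0817 × 18.2)] = 1.75×10^7 / 7212 = 2422 m³.
Food-to-microorganism ratio F/M = Q S₀ / (V X) = 3620 × 666 / (2422 × 2900) = 0.3433 d⁻¹.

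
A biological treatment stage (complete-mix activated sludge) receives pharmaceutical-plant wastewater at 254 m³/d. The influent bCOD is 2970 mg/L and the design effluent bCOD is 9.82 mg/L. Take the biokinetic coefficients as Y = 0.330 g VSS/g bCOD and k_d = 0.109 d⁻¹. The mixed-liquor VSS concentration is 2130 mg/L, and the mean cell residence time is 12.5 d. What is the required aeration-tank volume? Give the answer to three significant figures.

V ≈ 616 m³

From the SRT design equation V = Y Q (S₀−S) θ_c / [X (1 + k_d θ_c)] = 0.330 × 254 × (2970 − 9.82) × 12.5 / [2130 × (1 + 0.109 × 12.5)] = 3.1×10^6 / 5032 = 616.3 m³.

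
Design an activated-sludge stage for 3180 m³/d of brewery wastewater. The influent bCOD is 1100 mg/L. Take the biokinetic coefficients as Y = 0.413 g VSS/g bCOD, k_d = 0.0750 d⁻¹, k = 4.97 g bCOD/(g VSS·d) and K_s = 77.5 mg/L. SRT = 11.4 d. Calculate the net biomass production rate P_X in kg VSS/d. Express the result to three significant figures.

For a completely mixed reactor with recycle the Lawrence–McCarty relation gives S = K_s·(1 + k_d·θ_c) / [θ_c·(Y·k − k_d) − 1] = 77.5 × (1 + 0.0750 × 11.4) / [11.4 × (0.413 × 4.97 − 0.0750) − 1] = 143.8 / 21.54 = 6.673 mg/L.
Y_obs = Y / (1 + k_d θ_c) = 0.413 / (1 + 0.0750 × 11.4) = 0.413 / 1.855 = 0.2226.
ΔS = 1100 − 6.67 = 1093 mg/L, so the substrate removal rate is 3180 × 1093/1000 = 3477 kg bCOD/d.
Biomass produced: P_X = Y_obs·Q·ΔS = 0.2226 × 3477 ≈ 774.1 kg VSS/d.

P_X ≈ 774 kg VSS/d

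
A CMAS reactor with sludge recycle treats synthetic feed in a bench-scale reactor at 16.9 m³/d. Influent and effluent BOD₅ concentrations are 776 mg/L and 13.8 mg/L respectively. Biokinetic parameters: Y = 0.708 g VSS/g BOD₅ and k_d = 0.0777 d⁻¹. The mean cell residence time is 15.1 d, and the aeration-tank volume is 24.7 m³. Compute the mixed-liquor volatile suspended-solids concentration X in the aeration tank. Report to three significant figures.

X ≈ 2570 mg/L

X = Y·Q·ΔS·θ_c / [V·(1 + k_d θ_c)] = 0.708 × 16.9 × (776 − 13.8) × 15.1 / [24.7 × (1 + 0.0777 × 15.1)] = 2565 mg/L.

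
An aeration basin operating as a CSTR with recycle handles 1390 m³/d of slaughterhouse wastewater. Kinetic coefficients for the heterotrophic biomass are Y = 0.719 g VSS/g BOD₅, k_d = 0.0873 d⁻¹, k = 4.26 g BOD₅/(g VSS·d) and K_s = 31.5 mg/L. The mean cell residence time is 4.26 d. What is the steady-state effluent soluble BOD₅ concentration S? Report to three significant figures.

S ≈ 3.70 mg/L

For a completely mixed reactor with recycle the Lawrence–McCarty relation gives S = K_s·(1 + k_d·θ_c) / [θ_c·(Y·k − k_d) − 1] = 31.5 × (1 + 0.0873 × 4.26) / [4.26 × (0.719 × 4.26 − 0.0873) − 1] = 43.21 / 11.68 = 3.701 mg/L.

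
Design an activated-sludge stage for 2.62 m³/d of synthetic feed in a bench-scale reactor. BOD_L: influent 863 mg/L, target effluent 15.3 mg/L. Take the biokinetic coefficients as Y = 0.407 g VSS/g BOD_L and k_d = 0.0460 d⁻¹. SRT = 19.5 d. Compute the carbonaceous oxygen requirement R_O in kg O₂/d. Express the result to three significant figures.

R_O ≈ 1.54 kg O₂/d

The observed yield is Y_obs = Y/(1 + k_d·θ_c) = 0.407 / (1 + 0.0460 × 19.5) = 0.407 / 1.897 = 0.2145 g VSS per g BOD_L removed.
ΔS = 863 − 15.3 = 847.7 mg/L, so the substrate removal rate is 2.62 × 847.7/1000 = 2.221 kg BOD_L/d.
Biomass synthesised: P_X = Y_obs × 2.221 = 0.4765 kg VSS/d.
Carbonaceous O₂ demand = substrate oxidised − cell-mass equivalent = 2.221 − 1.42 × 0.4765 = 1.544 kg O₂/d.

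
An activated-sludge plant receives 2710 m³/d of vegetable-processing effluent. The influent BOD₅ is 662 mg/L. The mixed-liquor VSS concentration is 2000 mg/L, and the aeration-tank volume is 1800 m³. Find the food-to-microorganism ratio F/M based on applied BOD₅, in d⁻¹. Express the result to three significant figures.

F/M = applied load / biomass = Q·S₀/(V·X) = 2710 × 662 / (1800 × 2000) = 0.4983 d⁻¹.

F/M ≈ 0.498 d⁻¹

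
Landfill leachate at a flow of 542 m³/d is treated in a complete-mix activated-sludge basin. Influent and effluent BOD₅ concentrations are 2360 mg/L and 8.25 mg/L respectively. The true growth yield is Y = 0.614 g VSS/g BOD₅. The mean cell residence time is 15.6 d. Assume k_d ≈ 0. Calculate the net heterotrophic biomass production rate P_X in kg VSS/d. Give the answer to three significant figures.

Since k_d ≈ 0, Y_obs = Y = 0.614 g VSS/g BOD₅.
Q·(S₀ − S) = 542 × (2360 − 8.25) × 10⁻³ = 1275 kg/d removed.
Biomass produced: P_X = Y_obs·Q·ΔS = 0.6140 × 1275 ≈ 782.6 kg VSS/d.

P_X ≈ 783 kg VSS/d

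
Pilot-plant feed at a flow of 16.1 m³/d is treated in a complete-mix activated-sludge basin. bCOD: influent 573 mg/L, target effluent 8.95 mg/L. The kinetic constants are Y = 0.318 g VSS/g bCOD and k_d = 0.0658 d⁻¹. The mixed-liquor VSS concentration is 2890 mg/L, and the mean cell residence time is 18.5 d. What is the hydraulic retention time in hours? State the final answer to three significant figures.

τ ≈ 12.4 h

Rearranging the biomass balance for a CMAS with decay, V = Y·Q·ΔS·θ_c / [X·(1+k_d θ_c)] = 0.318 × 16.1 × (573 − 8.95) × 18.5 / [2890 × (1 + 0.0658 × 18.5)] = 5.34×10^4 / 6408 = 8.337 m³.
HRT = V/Q = 8.337 m³ / 16.1 m³·d⁻¹ = 0.5178 d × 24 = 12.43 h.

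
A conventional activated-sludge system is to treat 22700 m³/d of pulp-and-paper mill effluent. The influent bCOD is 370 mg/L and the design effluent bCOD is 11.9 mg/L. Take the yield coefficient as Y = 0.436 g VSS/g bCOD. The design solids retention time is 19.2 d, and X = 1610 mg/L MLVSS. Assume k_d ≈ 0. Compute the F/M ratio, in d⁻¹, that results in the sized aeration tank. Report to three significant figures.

V·X = Y·Q·ΔS·θ_c gives V = 0.436 × 22700 × (370 − 11.9) × 19.2 / 1610 = 42266 m³.
Food-to-microorganism ratio F/M = Q S₀ / (V X) = 22700 × 370 / (42266 × 1610) = 0.1234 d⁻¹.

F/M ≈ 0.123 d⁻¹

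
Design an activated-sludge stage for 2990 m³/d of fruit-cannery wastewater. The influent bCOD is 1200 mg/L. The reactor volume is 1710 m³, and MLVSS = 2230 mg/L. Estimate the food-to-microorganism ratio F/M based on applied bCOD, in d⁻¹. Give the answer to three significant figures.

Food-to-microorganism ratio F/M = Q S₀ / (V X) = 2990 × 1200 / (1710 × 2230) = 0.9409 d⁻¹.

F/M ≈ 0.941 d⁻¹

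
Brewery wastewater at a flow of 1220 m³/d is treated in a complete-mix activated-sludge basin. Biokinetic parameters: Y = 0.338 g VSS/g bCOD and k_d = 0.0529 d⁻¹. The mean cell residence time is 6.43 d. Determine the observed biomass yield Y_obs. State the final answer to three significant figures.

Correct the yield for decay: Y_obs = Y/(1 + k_d θ_c) = 0.338 / (1 + 0.0529 × 6.43) = 0.338 / 1.340 = 0.2522.

Y_obs ≈ 0.252 g VSS/g bCOD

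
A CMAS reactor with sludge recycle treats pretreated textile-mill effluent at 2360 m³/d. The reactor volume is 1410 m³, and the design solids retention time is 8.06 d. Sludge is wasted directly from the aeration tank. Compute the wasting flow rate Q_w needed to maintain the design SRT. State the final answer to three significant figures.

With mixed-liquor wasting, θ_c = V/Q_w, so Q_w = V/θ_c = 1410/8.06 = 174.9 m³/d.

Q_w ≈ 175 m³/d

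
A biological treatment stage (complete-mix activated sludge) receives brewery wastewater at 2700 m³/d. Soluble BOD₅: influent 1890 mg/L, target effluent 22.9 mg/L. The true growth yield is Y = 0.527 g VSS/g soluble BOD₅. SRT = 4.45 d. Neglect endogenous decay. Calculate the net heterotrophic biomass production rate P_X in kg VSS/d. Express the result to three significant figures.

No decay correction is needed, so Y_obs = Y = 0.527.
ΔS = 1890 − 22.9 = 1867 mg/L, so the substrate removal rate is 2700 × 1867/1000 = 5041 kg soluble BOD₅/d.
So the net sludge growth is P_X = 0.5270 × 5041 = 2657 kg VSS/d.

P_X ≈ 2660 kg VSS/d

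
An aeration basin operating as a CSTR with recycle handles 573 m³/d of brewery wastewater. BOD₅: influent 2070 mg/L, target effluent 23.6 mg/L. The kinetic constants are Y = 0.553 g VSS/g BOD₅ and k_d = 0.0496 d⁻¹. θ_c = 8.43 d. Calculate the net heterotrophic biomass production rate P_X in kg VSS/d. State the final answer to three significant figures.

P_X ≈ 457 kg VSS/d

Y_obs = Y / (1 + k_d θ_c) = 0.553 / (1 + 0.0496 × 8.43) = 0.553 / 1.418 = 0.3900.
ΔS = 2070 − 23.6 = 2046 mg/L, so the substrate removal rate is 573 × 2046/1000 = 1173 kg BOD₅/d.
P_X = Y_obs · Q(S₀ − S) = 0.3900 × 1173 = 457.3 kg VSS/d.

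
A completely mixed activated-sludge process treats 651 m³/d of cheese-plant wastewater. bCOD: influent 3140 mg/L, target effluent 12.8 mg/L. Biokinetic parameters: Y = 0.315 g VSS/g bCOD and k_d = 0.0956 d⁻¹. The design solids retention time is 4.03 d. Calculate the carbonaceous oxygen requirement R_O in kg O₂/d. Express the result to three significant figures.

Correct the yield for decay: Y_obs = Y/(1 + k_d θ_c) = 0.315 / (1 + 0.0956 × 4.03) = 0.315 / 1.385 = 0.2274.
Q·(S₀ − S) = 651 × (3140 − 12.8) × 10⁻³ = 2036 kg/d removed.
P_X = Y_obs·Q·(S₀ − S) = 0.2274 × 2036 = 462.9 kg VSS/d.
R_O = Q·ΔS − 1.42 P_X = 2036 − 657.4 = 1378 kg O₂/d.

R_O ≈ 1380 kg O₂/d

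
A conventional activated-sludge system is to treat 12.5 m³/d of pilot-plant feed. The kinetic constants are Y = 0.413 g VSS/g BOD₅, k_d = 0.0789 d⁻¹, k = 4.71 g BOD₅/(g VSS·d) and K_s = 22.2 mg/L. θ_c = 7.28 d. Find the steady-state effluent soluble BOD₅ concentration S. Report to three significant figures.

S ≈ 2.78 mg/L

For a completely mixed reactor with recycle the Lawrence–McCarty relation gives S = K_s·(1 + k_d·θ_c) / [θ_c·(Y·k − k_d) − 1] = 22.2 × (1 + 0.0789 × 7.28) / [7.28 × (0.413 × 4.71 − 0.0789) − 1] = 34.95 / 12.59 = 2.777 mg/L.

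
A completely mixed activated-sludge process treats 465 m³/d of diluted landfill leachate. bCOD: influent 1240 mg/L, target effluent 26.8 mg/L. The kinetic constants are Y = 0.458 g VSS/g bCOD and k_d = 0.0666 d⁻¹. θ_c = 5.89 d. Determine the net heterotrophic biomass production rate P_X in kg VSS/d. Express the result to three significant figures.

P_X ≈ 186 kg VSS/d

Y_obs = Y / (1 + k_d θ_c) = 0.458 / (1 + 0.0666 × 5.89) = 0.458 / 1.392 = 0.3290.
Substrate removed = Q·(S₀ − S) = 465 m³/d × (1240 − 26.8) g/m³ = 5.64×10^5 g/d = 564.1 kg/d.
So the net sludge growth is P_X = 0.3290 × 564.1 = 185.6 kg VSS/d.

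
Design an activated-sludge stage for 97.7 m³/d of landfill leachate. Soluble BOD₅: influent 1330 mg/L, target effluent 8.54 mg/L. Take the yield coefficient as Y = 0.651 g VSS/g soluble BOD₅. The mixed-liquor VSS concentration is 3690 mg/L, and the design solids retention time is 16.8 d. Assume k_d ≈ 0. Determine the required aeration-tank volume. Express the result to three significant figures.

Biomass mass balance (decay neglected): V·X = Y·Q·(S₀ − S)·θ_c, so V = 0.651 × 97.7 × (1330 − 8.54) × 16.8 / 3690 = 382.7 m³.

V ≈ 383 m³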